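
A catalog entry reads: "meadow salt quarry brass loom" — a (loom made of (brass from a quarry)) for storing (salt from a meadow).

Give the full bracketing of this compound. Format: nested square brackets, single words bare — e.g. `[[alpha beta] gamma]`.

[[meadow salt] [[quarry brass] loom]]

Whole compound: head "loom" (specifically "quarry brass loom"), modifier "meadow salt".
Inside "meadow salt": head "salt", modifier "meadow".
Inside "quarry brass loom": head "loom", modifier "quarry brass".
Inside "quarry brass": head "brass", modifier "quarry".
So the structure is [[meadow salt] [[quarry brass] loom]].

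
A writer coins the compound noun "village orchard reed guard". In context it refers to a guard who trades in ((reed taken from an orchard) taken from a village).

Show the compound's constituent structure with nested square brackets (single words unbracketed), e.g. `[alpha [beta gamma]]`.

The outermost head in the paraphrase is "guard", modified by "village orchard reed".
Within "village orchard reed", the head is "reed" (specifically "orchard reed") and the modifier is "village".
Within "orchard reed", the head is "reed" and the modifier is "orchard".
So the structure is [[village [orchard reed]] guard].

[[village [orchard reed]] guard]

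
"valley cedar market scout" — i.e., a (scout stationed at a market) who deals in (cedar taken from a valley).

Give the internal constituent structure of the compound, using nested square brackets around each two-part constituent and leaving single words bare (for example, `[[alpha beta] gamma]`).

[[valley cedar] [market scout]]

Whole compound: head "scout" (specifically "market scout"), modifier "valley cedar".
"valley cedar" → head "cedar", modifier "valley".
"market scout" → head "scout", modifier "market".
Putting it together: [[valley cedar] [market scout]].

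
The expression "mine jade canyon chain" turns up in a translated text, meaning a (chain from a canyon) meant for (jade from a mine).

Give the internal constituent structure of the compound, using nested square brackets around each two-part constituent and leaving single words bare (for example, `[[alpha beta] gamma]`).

Whole compound: head "chain" (specifically "canyon chain"), modifier "mine jade".
Within "mine jade", the head is "jade" and the modifier is "mine".
Within "canyon chain", the head is "chain" and the modifier is "canyon".
So the structure is [[mine jade] [canyon chain]].

[[mine jade] [canyon chain]]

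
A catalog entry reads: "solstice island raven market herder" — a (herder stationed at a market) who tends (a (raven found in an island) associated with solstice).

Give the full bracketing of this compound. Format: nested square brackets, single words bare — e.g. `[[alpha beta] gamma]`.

The outermost head in the paraphrase is "herder" (specifically "market herder"), modified by "solstice island raven".
Inside "solstice island raven": head "raven" (specifically "island raven"), modifier "solstice".
Inside "island raven": head "raven", modifier "island".
Inside "market herder": head "herder", modifier "market".
Assembled: [[solstice [island raven]] [market herder]].

[[solstice [island raven]] [market herder]]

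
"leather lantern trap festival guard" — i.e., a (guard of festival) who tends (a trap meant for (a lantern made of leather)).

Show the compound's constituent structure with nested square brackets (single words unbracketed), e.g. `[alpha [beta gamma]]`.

[[[leather lantern] trap] [festival guard]]

Whole compound: head "guard" (specifically "festival guard"), modifier "leather lantern trap".
Within "leather lantern trap", the head is "trap" and the modifier is "leather lantern".
Within "leather lantern", the head is "lantern" and the modifier is "leather".
Within "festival guard", the head is "guard" and the modifier is "festival".
Putting it together: [[[leather lantern] trap] [festival guard]].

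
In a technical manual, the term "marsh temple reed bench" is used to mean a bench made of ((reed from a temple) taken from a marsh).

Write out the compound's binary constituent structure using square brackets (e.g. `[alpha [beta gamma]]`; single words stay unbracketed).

Overall it is a kind of bench; the modifier is "marsh temple reed".
"marsh temple reed" → head "reed" (specifically "temple reed"), modifier "marsh".
"temple reed" → head "reed", modifier "temple".
So the structure is [[marsh [temple reed]] bench].

[[marsh [temple reed]] bench]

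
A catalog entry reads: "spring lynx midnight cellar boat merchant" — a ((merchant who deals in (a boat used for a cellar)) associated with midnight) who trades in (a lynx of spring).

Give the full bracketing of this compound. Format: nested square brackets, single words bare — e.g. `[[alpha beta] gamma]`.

[[spring lynx] [midnight [[cellar boat] merchant]]]

Overall it is a kind of merchant (specifically "midnight cellar boat merchant"); the modifier is "spring lynx".
Inside "spring lynx": head "lynx", modifier "spring".
Inside "midnight cellar boat merchant": head "merchant" (specifically "cellar boat merchant"), modifier "midnight".
Inside "cellar boat merchant": head "merchant", modifier "cellar boat".
Inside "cellar boat": head "boat", modifier "cellar".
Assembled: [[spring lynx] [midnight [[cellar boat] merchant]]].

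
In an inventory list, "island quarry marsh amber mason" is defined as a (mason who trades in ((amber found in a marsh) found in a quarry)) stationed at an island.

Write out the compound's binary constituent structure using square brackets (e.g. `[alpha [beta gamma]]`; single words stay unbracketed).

The outermost head in the paraphrase is "mason" (specifically "quarry marsh amber mason"), modified by "island".
"quarry marsh amber mason" → head "mason", modifier "quarry marsh amber".
"quarry marsh amber" → head "amber" (specifically "marsh amber"), modifier "quarry".
"marsh amber" → head "amber", modifier "marsh".
Assembled: [island [[quarry [marsh amber]] mason]].

[island [[quarry [marsh amber]] mason]]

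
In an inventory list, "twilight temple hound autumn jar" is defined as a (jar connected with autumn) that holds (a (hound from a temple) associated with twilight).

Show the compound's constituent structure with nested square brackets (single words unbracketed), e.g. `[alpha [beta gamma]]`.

The outermost head in the paraphrase is "jar" (specifically "autumn jar"), modified by "twilight temple hound".
Within "twilight temple hound", the head is "hound" (specifically "temple hound") and the modifier is "twilight".
Within "temple hound", the head is "hound" and the modifier is "temple".
Within "autumn jar", the head is "jar" and the modifier is "autumn".
Assembled: [[twilight [temple hound]] [autumn jar]].

[[twilight [temple hound]] [autumn jar]]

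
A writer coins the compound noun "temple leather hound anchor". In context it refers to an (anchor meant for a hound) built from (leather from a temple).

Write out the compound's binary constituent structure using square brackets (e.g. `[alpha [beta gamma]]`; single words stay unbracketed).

The outermost head in the paraphrase is "anchor" (specifically "hound anchor"), modified by "temple leather".
"temple leather" → head "leather", modifier "temple".
"hound anchor" → head "anchor", modifier "hound".
Putting it together: [[temple leather] [hound anchor]].

[[temple leather] [hound anchor]]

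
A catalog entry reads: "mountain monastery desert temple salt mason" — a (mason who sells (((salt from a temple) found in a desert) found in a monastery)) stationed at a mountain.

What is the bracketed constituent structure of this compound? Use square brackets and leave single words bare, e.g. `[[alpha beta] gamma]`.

The outermost head in the paraphrase is "mason" (specifically "monastery desert temple salt mason"), modified by "mountain".
Within "monastery desert temple salt mason", the head is "mason" and the modifier is "monastery desert temple salt".
Within "monastery desert temple salt", the head is "salt" (specifically "desert temple salt") and the modifier is "monastery".
Within "desert temple salt", the head is "salt" (specifically "temple salt") and the modifier is "desert".
Within "temple salt", the head is "salt" and the modifier is "temple".
Putting it together: [mountain [[monastery [desert [temple salt]]] mason]].

[mountain [[monastery [desert [temple salt]]] mason]]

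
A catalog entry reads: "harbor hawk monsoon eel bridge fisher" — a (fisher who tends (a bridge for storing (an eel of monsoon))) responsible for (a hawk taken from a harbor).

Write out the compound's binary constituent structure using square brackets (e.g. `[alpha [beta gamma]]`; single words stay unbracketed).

At the top level: head "fisher" (specifically "monsoon eel bridge fisher"); modifier "harbor hawk".
Within "harbor hawk", the head is "hawk" and the modifier is "harbor".
Within "monsoon eel bridge fisher", the head is "fisher" and the modifier is "monsoon eel bridge".
Within "monsoon eel bridge", the head is "bridge" and the modifier is "monsoon eel".
Within "monsoon eel", the head is "eel" and the modifier is "monsoon".
Putting it together: [[harbor hawk] [[[monsoon eel] bridge] fisher]].

[[harbor hawk] [[[monsoon eel] bridge] fisher]]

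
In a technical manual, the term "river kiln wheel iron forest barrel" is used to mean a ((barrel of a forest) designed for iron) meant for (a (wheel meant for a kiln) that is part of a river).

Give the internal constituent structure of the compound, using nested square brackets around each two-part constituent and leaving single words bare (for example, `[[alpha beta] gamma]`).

Whole compound: head "barrel" (specifically "iron forest barrel"), modifier "river kiln wheel".
Within "river kiln wheel", the head is "wheel" (specifically "kiln wheel") and the modifier is "river".
Within "kiln wheel", the head is "wheel" and the modifier is "kiln".
Within "iron forest barrel", the head is "barrel" (specifically "forest barrel") and the modifier is "iron".
Within "forest barrel", the head is "barrel" and the modifier is "forest".
So the structure is [[river [kiln wheel]] [iron [forest barrel]]].

[[river [kiln wheel]] [iron [forest barrel]]]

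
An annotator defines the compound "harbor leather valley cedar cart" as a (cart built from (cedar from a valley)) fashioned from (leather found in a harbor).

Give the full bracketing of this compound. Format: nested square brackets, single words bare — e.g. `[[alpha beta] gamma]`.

[[harbor leather] [[valley cedar] cart]]

Overall it is a kind of cart (specifically "valley cedar cart"); the modifier is "harbor leather".
Within "harbor leather", the head is "leather" and the modifier is "harbor".
Within "valley cedar cart", the head is "cart" and the modifier is "valley cedar".
Within "valley cedar", the head is "cedar" and the modifier is "valley".
Assembled: [[harbor leather] [[valley cedar] cart]].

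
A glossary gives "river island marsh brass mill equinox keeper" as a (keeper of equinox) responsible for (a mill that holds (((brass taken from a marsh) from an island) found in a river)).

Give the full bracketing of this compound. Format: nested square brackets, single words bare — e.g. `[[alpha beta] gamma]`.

[[[river [island [marsh brass]]] mill] [equinox keeper]]

At the top level: head "keeper" (specifically "equinox keeper"); modifier "river island marsh brass mill".
Within "river island marsh brass mill", the head is "mill" and the modifier is "river island marsh brass".
Within "river island marsh brass", the head is "brass" (specifically "island marsh brass") and the modifier is "river".
Within "island marsh brass", the head is "brass" (specifically "marsh brass") and the modifier is "island".
Within "marsh brass", the head is "brass" and the modifier is "marsh".
Within "equinox keeper", the head is "keeper" and the modifier is "equinox".
Putting it together: [[[river [island [marsh brass]]] mill] [equinox keeper]].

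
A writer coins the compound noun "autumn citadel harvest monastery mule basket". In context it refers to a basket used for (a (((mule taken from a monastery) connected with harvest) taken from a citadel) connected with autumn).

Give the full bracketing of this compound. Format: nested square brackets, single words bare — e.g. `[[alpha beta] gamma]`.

Whole compound: head "basket", modifier "autumn citadel harvest monastery mule".
Inside "autumn citadel harvest monastery mule": head "mule" (specifically "citadel harvest monastery mule"), modifier "autumn".
Inside "citadel harvest monastery mule": head "mule" (specifically "harvest monastery mule"), modifier "citadel".
Inside "harvest monastery mule": head "mule" (specifically "monastery mule"), modifier "harvest".
Inside "monastery mule": head "mule", modifier "monastery".
Assembled: [[autumn [citadel [harvest [monastery mule]]]] basket].

[[autumn [citadel [harvest [monastery mule]]]] basket]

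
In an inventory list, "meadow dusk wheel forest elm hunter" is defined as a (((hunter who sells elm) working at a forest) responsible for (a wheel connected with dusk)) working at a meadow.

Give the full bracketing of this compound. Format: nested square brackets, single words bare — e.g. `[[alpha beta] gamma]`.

[meadow [[dusk wheel] [forest [elm hunter]]]]

Whole compound: head "hunter" (specifically "dusk wheel forest elm hunter"), modifier "meadow".
Within "dusk wheel forest elm hunter", the head is "hunter" (specifically "forest elm hunter") and the modifier is "dusk wheel".
Within "dusk wheel", the head is "wheel" and the modifier is "dusk".
Within "forest elm hunter", the head is "hunter" (specifically "elm hunter") and the modifier is "forest".
Within "elm hunter", the head is "hunter" and the modifier is "elm".
So the structure is [meadow [[dusk wheel] [forest [elm hunter]]]].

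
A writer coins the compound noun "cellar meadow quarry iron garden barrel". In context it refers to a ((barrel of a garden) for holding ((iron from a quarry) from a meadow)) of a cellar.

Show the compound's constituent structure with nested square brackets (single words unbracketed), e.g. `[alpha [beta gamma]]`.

[cellar [[meadow [quarry iron]] [garden barrel]]]

Whole compound: head "barrel" (specifically "meadow quarry iron garden barrel"), modifier "cellar".
Within "meadow quarry iron garden barrel", the head is "barrel" (specifically "garden barrel") and the modifier is "meadow quarry iron".
Within "meadow quarry iron", the head is "iron" (specifically "quarry iron") and the modifier is "meadow".
Within "quarry iron", the head is "iron" and the modifier is "quarry".
Within "garden barrel", the head is "barrel" and the modifier is "garden".
Putting it together: [cellar [[meadow [quarry iron]] [garden barrel]]].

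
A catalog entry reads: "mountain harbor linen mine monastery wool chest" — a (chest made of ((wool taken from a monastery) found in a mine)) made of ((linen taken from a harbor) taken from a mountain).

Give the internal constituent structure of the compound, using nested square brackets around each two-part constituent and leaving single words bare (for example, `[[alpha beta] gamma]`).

[[mountain [harbor linen]] [[mine [monastery wool]] chest]]

The outermost head in the paraphrase is "chest" (specifically "mine monastery wool chest"), modified by "mountain harbor linen".
Within "mountain harbor linen", the head is "linen" (specifically "harbor linen") and the modifier is "mountain".
Within "harbor linen", the head is "linen" and the modifier is "harbor".
Within "mine monastery wool chest", the head is "chest" and the modifier is "mine monastery wool".
Within "mine monastery wool", the head is "wool" (specifically "monastery wool") and the modifier is "mine".
Within "monastery wool", the head is "wool" and the modifier is "monastery".
So the structure is [[mountain [harbor linen]] [[mine [monastery wool]] chest]].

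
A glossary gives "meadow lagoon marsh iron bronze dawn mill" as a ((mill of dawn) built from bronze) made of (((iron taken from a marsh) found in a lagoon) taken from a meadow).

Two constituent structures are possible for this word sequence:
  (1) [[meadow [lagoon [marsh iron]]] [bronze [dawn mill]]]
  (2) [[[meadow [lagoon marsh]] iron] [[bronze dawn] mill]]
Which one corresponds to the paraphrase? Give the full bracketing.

[[meadow [lagoon [marsh iron]]] [bronze [dawn mill]]]

The paraphrase's head is the "mill" part ("bronze dawn mill"); its modifier is "meadow lagoon marsh iron".
That top-level split, carried through the inner groups, gives [[meadow [lagoon [marsh iron]]] [bronze [dawn mill]]].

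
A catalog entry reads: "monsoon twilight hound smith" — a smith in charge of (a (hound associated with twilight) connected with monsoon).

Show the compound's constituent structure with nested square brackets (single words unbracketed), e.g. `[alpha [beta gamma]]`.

The outermost head in the paraphrase is "smith", modified by "monsoon twilight hound".
Within "monsoon twilight hound", the head is "hound" (specifically "twilight hound") and the modifier is "monsoon".
Within "twilight hound", the head is "hound" and the modifier is "twilight".
Putting it together: [[monsoon [twilight hound]] smith].

[[monsoon [twilight hound]] smith]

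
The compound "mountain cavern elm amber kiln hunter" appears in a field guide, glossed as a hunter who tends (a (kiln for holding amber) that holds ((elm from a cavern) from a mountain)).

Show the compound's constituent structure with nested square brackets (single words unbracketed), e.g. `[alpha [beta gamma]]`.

The outermost head in the paraphrase is "hunter", modified by "mountain cavern elm amber kiln".
Within "mountain cavern elm amber kiln", the head is "kiln" (specifically "amber kiln") and the modifier is "mountain cavern elm".
Within "mountain cavern elm", the head is "elm" (specifically "cavern elm") and the modifier is "mountain".
Within "cavern elm", the head is "elm" and the modifier is "cavern".
Within "amber kiln", the head is "kiln" and the modifier is "amber".
Putting it together: [[[mountain [cavern elm]] [amber kiln]] hunter].

[[[mountain [cavern elm]] [amber kiln]] hunter]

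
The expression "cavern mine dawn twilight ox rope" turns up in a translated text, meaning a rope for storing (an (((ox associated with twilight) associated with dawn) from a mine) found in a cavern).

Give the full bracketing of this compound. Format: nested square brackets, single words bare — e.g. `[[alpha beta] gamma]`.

[[cavern [mine [dawn [twilight ox]]]] rope]

Overall it is a kind of rope; the modifier is "cavern mine dawn twilight ox".
"cavern mine dawn twilight ox" → head "ox" (specifically "mine dawn twilight ox"), modifier "cavern".
"mine dawn twilight ox" → head "ox" (specifically "dawn twilight ox"), modifier "mine".
"dawn twilight ox" → head "ox" (specifically "twilight ox"), modifier "dawn".
"twilight ox" → head "ox", modifier "twilight".
So the structure is [[cavern [mine [dawn [twilight ox]]]] rope].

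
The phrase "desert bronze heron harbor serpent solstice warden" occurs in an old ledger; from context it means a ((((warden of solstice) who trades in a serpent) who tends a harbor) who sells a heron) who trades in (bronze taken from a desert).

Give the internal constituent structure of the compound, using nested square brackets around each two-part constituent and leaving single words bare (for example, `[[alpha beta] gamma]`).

The outermost head in the paraphrase is "warden" (specifically "heron harbor serpent solstice warden"), modified by "desert bronze".
"desert bronze" → head "bronze", modifier "desert".
"heron harbor serpent solstice warden" → head "warden" (specifically "harbor serpent solstice warden"), modifier "heron".
"harbor serpent solstice warden" → head "warden" (specifically "serpent solstice warden"), modifier "harbor".
"serpent solstice warden" → head "warden" (specifically "solstice warden"), modifier "serpent".
"solstice warden" → head "warden", modifier "solstice".
So the structure is [[desert bronze] [heron [harbor [serpent [solstice warden]]]]].

[[desert bronze] [heron [harbor [serpent [solstice warden]]]]]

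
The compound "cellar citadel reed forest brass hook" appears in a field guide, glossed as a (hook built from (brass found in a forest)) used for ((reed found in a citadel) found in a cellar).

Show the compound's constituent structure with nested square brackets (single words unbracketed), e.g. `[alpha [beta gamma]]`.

Overall it is a kind of hook (specifically "forest brass hook"); the modifier is "cellar citadel reed".
Within "cellar citadel reed", the head is "reed" (specifically "citadel reed") and the modifier is "cellar".
Within "citadel reed", the head is "reed" and the modifier is "citadel".
Within "forest brass hook", the head is "hook" and the modifier is "forest brass".
Within "forest brass", the head is "brass" and the modifier is "forest".
So the structure is [[cellar [citadel reed]] [[forest brass] hook]].

[[cellar [citadel reed]] [[forest brass] hook]]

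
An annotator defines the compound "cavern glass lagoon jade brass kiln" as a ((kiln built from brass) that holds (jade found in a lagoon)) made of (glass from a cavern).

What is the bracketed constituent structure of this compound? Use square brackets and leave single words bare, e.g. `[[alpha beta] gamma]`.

[[cavern glass] [[lagoon jade] [brass kiln]]]

Overall it is a kind of kiln (specifically "lagoon jade brass kiln"); the modifier is "cavern glass".
Within "cavern glass", the head is "glass" and the modifier is "cavern".
Within "lagoon jade brass kiln", the head is "kiln" (specifically "brass kiln") and the modifier is "lagoon jade".
Within "lagoon jade", the head is "jade" and the modifier is "lagoon".
Within "brass kiln", the head is "kiln" and the modifier is "brass".
Assembled: [[cavern glass] [[lagoon jade] [brass kiln]]].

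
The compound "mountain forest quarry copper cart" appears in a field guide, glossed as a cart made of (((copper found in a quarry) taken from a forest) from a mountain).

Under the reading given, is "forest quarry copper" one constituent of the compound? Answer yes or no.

yes

The paraphrase groups the words so that "forest quarry copper" is one unit: it corresponds to a single parenthesized sub-phrase.
The full structure is [[mountain [forest [quarry copper]]] cart], in which [forest quarry copper] is a constituent.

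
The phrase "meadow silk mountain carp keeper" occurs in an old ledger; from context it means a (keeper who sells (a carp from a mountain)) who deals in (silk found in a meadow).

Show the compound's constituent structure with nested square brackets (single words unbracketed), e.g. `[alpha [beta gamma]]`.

[[meadow silk] [[mountain carp] keeper]]

The outermost head in the paraphrase is "keeper" (specifically "mountain carp keeper"), modified by "meadow silk".
Inside "meadow silk": head "silk", modifier "meadow".
Inside "mountain carp keeper": head "keeper", modifier "mountain carp".
Inside "mountain carp": head "carp", modifier "mountain".
Assembled: [[meadow silk] [[mountain carp] keeper]].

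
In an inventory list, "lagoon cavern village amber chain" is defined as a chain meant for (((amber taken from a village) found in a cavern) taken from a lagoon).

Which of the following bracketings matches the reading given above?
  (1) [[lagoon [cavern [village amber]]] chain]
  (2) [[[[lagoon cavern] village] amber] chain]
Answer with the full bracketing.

The paraphrase's head is the "chain" part ("chain"); its modifier is "lagoon cavern village amber".
That top-level split, carried through the inner groups, gives [[lagoon [cavern [village amber]]] chain].

[[lagoon [cavern [village amber]]] chain]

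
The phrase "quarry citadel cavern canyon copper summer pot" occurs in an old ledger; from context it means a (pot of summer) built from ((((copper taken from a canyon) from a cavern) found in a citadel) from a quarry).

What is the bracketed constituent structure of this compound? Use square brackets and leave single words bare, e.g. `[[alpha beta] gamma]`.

The outermost head in the paraphrase is "pot" (specifically "summer pot"), modified by "quarry citadel cavern canyon copper".
Inside "quarry citadel cavern canyon copper": head "copper" (specifically "citadel cavern canyon copper"), modifier "quarry".
Inside "citadel cavern canyon copper": head "copper" (specifically "cavern canyon copper"), modifier "citadel".
Inside "cavern canyon copper": head "copper" (specifically "canyon copper"), modifier "cavern".
Inside "canyon copper": head "copper", modifier "canyon".
Inside "summer pot": head "pot", modifier "summer".
Assembled: [[quarry [citadel [cavern [canyon copper]]]] [summer pot]].

[[quarry [citadel [cavern [canyon copper]]]] [summer pot]]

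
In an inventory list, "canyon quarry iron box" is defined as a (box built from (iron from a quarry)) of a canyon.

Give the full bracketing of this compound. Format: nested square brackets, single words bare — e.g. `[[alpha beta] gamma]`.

The outermost head in the paraphrase is "box" (specifically "quarry iron box"), modified by "canyon".
Inside "quarry iron box": head "box", modifier "quarry iron".
Inside "quarry iron": head "iron", modifier "quarry".
So the structure is [canyon [[quarry iron] box]].

[canyon [[quarry iron] box]]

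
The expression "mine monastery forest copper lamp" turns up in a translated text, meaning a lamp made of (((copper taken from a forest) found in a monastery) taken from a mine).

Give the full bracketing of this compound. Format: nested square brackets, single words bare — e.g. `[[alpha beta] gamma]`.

The outermost head in the paraphrase is "lamp", modified by "mine monastery forest copper".
Within "mine monastery forest copper", the head is "copper" (specifically "monastery forest copper") and the modifier is "mine".
Within "monastery forest copper", the head is "copper" (specifically "forest copper") and the modifier is "monastery".
Within "forest copper", the head is "copper" and the modifier is "forest".
So the structure is [[mine [monastery [forest copper]]] lamp].

[[mine [monastery [forest copper]]] lamp]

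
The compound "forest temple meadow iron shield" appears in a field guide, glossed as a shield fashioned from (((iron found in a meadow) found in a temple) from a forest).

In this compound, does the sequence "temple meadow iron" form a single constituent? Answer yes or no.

yes

The paraphrase groups the words so that "temple meadow iron" is one unit: it corresponds to a single parenthesized sub-phrase.
The full structure is [[forest [temple [meadow iron]]] shield], in which [temple meadow iron] is a constituent.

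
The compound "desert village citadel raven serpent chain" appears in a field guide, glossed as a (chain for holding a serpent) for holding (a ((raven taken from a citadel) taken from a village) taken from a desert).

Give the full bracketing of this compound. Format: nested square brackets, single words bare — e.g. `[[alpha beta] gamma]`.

At the top level: head "chain" (specifically "serpent chain"); modifier "desert village citadel raven".
Inside "desert village citadel raven": head "raven" (specifically "village citadel raven"), modifier "desert".
Inside "village citadel raven": head "raven" (specifically "citadel raven"), modifier "village".
Inside "citadel raven": head "raven", modifier "citadel".
Inside "serpent chain": head "chain", modifier "serpent".
Putting it together: [[desert [village [citadel raven]]] [serpent chain]].

[[desert [village [citadel raven]]] [serpent chain]]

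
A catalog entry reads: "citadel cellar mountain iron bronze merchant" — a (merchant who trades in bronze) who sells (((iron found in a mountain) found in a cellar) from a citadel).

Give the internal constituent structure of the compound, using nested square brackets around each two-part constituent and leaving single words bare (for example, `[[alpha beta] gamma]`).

[[citadel [cellar [mountain iron]]] [bronze merchant]]

At the top level: head "merchant" (specifically "bronze merchant"); modifier "citadel cellar mountain iron".
"citadel cellar mountain iron" → head "iron" (specifically "cellar mountain iron"), modifier "citadel".
"cellar mountain iron" → head "iron" (specifically "mountain iron"), modifier "cellar".
"mountain iron" → head "iron", modifier "mountain".
"bronze merchant" → head "merchant", modifier "bronze".
So the structure is [[citadel [cellar [mountain iron]]] [bronze merchant]].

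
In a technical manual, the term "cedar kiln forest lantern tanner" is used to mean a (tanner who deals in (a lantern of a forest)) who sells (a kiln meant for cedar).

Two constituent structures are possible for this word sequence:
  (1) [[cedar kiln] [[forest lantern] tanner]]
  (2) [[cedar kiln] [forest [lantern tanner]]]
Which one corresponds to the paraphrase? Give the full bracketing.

The paraphrase's head is the "tanner" part ("forest lantern tanner"); its modifier is "cedar kiln".
That top-level split, carried through the inner groups, gives [[cedar kiln] [[forest lantern] tanner]].

[[cedar kiln] [[forest lantern] tanner]]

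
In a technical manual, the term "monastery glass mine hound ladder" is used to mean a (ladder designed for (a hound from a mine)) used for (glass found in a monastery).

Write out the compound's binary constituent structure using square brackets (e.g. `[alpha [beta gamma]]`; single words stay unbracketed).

[[monastery glass] [[mine hound] ladder]]

Overall it is a kind of ladder (specifically "mine hound ladder"); the modifier is "monastery glass".
Inside "monastery glass": head "glass", modifier "monastery".
Inside "mine hound ladder": head "ladder", modifier "mine hound".
Inside "mine hound": head "hound", modifier "mine".
Assembled: [[monastery glass] [[mine hound] ladder]].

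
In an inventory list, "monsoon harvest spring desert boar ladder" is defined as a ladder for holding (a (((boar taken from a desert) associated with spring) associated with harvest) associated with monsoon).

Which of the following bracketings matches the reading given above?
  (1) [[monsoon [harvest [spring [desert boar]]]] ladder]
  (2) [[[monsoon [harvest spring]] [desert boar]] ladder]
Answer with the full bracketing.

[[monsoon [harvest [spring [desert boar]]]] ladder]

The paraphrase's head is the "ladder" part ("ladder"); its modifier is "monsoon harvest spring desert boar".
That top-level split, carried through the inner groups, gives [[monsoon [harvest [spring [desert boar]]]] ladder].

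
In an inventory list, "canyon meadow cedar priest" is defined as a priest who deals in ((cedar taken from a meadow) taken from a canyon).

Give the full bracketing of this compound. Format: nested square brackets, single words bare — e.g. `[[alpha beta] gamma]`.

Overall it is a kind of priest; the modifier is "canyon meadow cedar".
"canyon meadow cedar" → head "cedar" (specifically "meadow cedar"), modifier "canyon".
"meadow cedar" → head "cedar", modifier "meadow".
Putting it together: [[canyon [meadow cedar]] priest].

[[canyon [meadow cedar]] priest]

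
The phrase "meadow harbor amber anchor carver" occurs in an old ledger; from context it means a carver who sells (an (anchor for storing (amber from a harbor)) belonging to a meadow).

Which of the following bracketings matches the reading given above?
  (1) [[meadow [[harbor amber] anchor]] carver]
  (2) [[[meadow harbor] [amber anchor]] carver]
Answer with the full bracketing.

The paraphrase's head is the "carver" part ("carver"); its modifier is "meadow harbor amber anchor".
That top-level split, carried through the inner groups, gives [[meadow [[harbor amber] anchor]] carver].

[[meadow [[harbor amber] anchor]] carver]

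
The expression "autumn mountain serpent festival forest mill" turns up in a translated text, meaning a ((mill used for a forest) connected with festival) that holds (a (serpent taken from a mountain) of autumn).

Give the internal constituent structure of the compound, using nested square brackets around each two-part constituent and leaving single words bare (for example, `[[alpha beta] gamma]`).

Overall it is a kind of mill (specifically "festival forest mill"); the modifier is "autumn mountain serpent".
Within "autumn mountain serpent", the head is "serpent" (specifically "mountain serpent") and the modifier is "autumn".
Within "mountain serpent", the head is "serpent" and the modifier is "mountain".
Within "festival forest mill", the head is "mill" (specifically "forest mill") and the modifier is "festival".
Within "forest mill", the head is "mill" and the modifier is "forest".
So the structure is [[autumn [mountain serpent]] [festival [forest mill]]].

[[autumn [mountain serpent]] [festival [forest mill]]]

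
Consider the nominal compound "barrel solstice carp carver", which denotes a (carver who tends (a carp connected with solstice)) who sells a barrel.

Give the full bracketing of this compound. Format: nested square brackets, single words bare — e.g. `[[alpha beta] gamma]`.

Overall it is a kind of carver (specifically "solstice carp carver"); the modifier is "barrel".
"solstice carp carver" → head "carver", modifier "solstice carp".
"solstice carp" → head "carp", modifier "solstice".
Putting it together: [barrel [[solstice carp] carver]].

[barrel [[solstice carp] carver]]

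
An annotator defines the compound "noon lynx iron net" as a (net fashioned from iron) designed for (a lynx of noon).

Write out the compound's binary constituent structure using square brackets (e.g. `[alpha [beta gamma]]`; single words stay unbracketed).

[[noon lynx] [iron net]]

At the top level: head "net" (specifically "iron net"); modifier "noon lynx".
Within "noon lynx", the head is "lynx" and the modifier is "noon".
Within "iron net", the head is "net" and the modifier is "iron".
Assembled: [[noon lynx] [iron net]].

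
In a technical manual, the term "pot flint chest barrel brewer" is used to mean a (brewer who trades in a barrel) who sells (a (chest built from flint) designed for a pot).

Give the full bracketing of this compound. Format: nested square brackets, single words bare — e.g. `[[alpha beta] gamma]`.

[[pot [flint chest]] [barrel brewer]]

Overall it is a kind of brewer (specifically "barrel brewer"); the modifier is "pot flint chest".
Within "pot flint chest", the head is "chest" (specifically "flint chest") and the modifier is "pot".
Within "flint chest", the head is "chest" and the modifier is "flint".
Within "barrel brewer", the head is "brewer" and the modifier is "barrel".
So the structure is [[pot [flint chest]] [barrel brewer]].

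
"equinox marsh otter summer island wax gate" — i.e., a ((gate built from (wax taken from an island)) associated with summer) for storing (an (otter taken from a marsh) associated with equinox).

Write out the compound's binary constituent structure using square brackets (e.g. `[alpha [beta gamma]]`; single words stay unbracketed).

Overall it is a kind of gate (specifically "summer island wax gate"); the modifier is "equinox marsh otter".
"equinox marsh otter" → head "otter" (specifically "marsh otter"), modifier "equinox".
"marsh otter" → head "otter", modifier "marsh".
"summer island wax gate" → head "gate" (specifically "island wax gate"), modifier "summer".
"island wax gate" → head "gate", modifier "island wax".
"island wax" → head "wax", modifier "island".
So the structure is [[equinox [marsh otter]] [summer [[island wax] gate]]].

[[equinox [marsh otter]] [summer [[island wax] gate]]]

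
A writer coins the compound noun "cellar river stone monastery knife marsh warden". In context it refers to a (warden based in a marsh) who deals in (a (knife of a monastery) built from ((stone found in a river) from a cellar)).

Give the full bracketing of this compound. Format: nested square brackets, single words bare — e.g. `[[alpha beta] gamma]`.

At the top level: head "warden" (specifically "marsh warden"); modifier "cellar river stone monastery knife".
Inside "cellar river stone monastery knife": head "knife" (specifically "monastery knife"), modifier "cellar river stone".
Inside "cellar river stone": head "stone" (specifically "river stone"), modifier "cellar".
Inside "river stone": head "stone", modifier "river".
Inside "monastery knife": head "knife", modifier "monastery".
Inside "marsh warden": head "warden", modifier "marsh".
Assembled: [[[cellar [river stone]] [monastery knife]] [marsh warden]].

[[[cellar [river stone]] [monastery knife]] [marsh warden]]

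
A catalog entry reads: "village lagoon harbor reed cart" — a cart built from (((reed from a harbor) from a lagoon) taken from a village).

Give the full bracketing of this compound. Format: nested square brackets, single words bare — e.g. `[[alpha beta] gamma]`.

[[village [lagoon [harbor reed]]] cart]

Overall it is a kind of cart; the modifier is "village lagoon harbor reed".
Within "village lagoon harbor reed", the head is "reed" (specifically "lagoon harbor reed") and the modifier is "village".
Within "lagoon harbor reed", the head is "reed" (specifically "harbor reed") and the modifier is "lagoon".
Within "harbor reed", the head is "reed" and the modifier is "harbor".
So the structure is [[village [lagoon [harbor reed]]] cart].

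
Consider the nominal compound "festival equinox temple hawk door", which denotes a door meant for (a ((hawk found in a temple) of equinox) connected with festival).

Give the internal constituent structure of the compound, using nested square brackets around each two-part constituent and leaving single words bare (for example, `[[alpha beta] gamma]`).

Overall it is a kind of door; the modifier is "festival equinox temple hawk".
Within "festival equinox temple hawk", the head is "hawk" (specifically "equinox temple hawk") and the modifier is "festival".
Within "equinox temple hawk", the head is "hawk" (specifically "temple hawk") and the modifier is "equinox".
Within "temple hawk", the head is "hawk" and the modifier is "temple".
Putting it together: [[festival [equinox [temple hawk]]] door].

[[festival [equinox [temple hawk]]] door]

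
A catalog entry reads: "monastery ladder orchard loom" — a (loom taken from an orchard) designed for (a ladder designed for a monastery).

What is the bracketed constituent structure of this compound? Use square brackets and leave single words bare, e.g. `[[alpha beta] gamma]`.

Whole compound: head "loom" (specifically "orchard loom"), modifier "monastery ladder".
"monastery ladder" → head "ladder", modifier "monastery".
"orchard loom" → head "loom", modifier "orchard".
Assembled: [[monastery ladder] [orchard loom]].

[[monastery ladder] [orchard loom]]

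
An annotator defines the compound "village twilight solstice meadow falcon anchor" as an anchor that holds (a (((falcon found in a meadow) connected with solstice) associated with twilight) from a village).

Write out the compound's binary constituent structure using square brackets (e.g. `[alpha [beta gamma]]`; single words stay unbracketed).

At the top level: head "anchor"; modifier "village twilight solstice meadow falcon".
Inside "village twilight solstice meadow falcon": head "falcon" (specifically "twilight solstice meadow falcon"), modifier "village".
Inside "twilight solstice meadow falcon": head "falcon" (specifically "solstice meadow falcon"), modifier "twilight".
Inside "solstice meadow falcon": head "falcon" (specifically "meadow falcon"), modifier "solstice".
Inside "meadow falcon": head "falcon", modifier "meadow".
Putting it together: [[village [twilight [solstice [meadow falcon]]]] anchor].

[[village [twilight [solstice [meadow falcon]]]] anchor]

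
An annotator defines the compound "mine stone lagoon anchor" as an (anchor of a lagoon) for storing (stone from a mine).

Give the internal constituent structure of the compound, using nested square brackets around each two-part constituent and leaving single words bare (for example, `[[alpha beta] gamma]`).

The outermost head in the paraphrase is "anchor" (specifically "lagoon anchor"), modified by "mine stone".
Inside "mine stone": head "stone", modifier "mine".
Inside "lagoon anchor": head "anchor", modifier "lagoon".
Assembled: [[mine stone] [lagoon anchor]].

[[mine stone] [lagoon anchor]]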